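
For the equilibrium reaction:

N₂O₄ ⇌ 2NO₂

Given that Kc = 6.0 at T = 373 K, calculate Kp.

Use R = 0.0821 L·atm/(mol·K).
K_p = 183.7398

Δn = (moles gaseous products) − (moles gaseous reactants) = 1
T = 373 K; RT = 0.0821 × 373 = 30.6233
Kp = Kc·(RT)^Δn = 6.0 × (30.6233)^1 = 6.0 × 30.6233 = 183.7398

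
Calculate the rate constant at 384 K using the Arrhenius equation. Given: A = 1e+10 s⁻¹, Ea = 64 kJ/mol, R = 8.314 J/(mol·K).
1.97e+01 s⁻¹

k = A·exp(-Ea/(R·T)) = 1e+10·exp(-64000/(8.314·384)) = 1e+10·exp(-20.0465) = 1e+10·1.9675e-09 = 1.97e+01 s⁻¹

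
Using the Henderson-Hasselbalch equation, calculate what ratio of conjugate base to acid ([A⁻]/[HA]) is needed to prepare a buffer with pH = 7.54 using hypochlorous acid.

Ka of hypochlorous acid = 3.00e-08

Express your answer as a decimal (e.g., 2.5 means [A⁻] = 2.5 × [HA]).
[A⁻]/[HA] = 1.040

pKa = −log(3.00e-08) = 7.5229. pH = pKa + log([A⁻]/[HA]). 7.54 = 7.5229 + log(ratio). log(ratio) = 7.54 − 7.5229 = 0.0171. ratio = 10^(0.0171) = 1.040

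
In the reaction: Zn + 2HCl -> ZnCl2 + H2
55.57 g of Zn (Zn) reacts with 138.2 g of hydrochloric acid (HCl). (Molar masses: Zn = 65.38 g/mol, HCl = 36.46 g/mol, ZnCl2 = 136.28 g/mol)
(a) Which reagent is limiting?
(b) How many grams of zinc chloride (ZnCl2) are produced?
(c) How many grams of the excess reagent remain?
(a) Zn, (b) 115.8 g, (c) 76.22 g

Moles of Zn = 55.57 g ÷ 65.38 g/mol = 0.849954 mol
Moles of HCl = 138.2 g ÷ 36.46 g/mol = 3.79046 mol
Moles ÷ coefficient: Zn: 0.849954/1 = 0.85, HCl: 3.79046/2 = 1.895
(a) Zn has the smaller value, so Zn is the limiting reagent.
(b) Moles of ZnCl2 = 0.849954 mol Zn × (1/1) = 0.849954 mol; mass = 0.849954 mol × 136.28 g/mol = 115.8 g
(c) HCl consumed = 0.849954 × (2/1) = 1.69991 mol; remaining = 3.79046 − 1.69991 = 2.09055 mol; mass = 2.09055 mol × 36.46 g/mol = 76.22 g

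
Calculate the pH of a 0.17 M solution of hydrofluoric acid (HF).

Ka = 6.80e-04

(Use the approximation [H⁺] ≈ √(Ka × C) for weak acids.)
pH = 1.97

[H⁺] = √(Ka × C) = √(6.80e-04 × 0.17) = 1.0752e-02. pH = -log(1.0752e-02)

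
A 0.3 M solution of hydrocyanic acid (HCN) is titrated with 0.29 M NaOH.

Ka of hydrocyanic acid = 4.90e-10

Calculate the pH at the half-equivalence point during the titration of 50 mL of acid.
pH = pKa = 9.31

At the half-equivalence point, [HA] = [A⁻], so by Henderson–Hasselbalch pH = pKa + log(1) = pKa.
pKa = −log(4.90e-10) = 9.31.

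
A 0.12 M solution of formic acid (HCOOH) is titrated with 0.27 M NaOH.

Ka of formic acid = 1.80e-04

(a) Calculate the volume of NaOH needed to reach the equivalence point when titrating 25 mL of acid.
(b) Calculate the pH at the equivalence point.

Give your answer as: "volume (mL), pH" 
V = 11.1 mL, pH = 8.33

(a) At equivalence: moles acid = moles base.
moles acid = 0.12 × 0.025 = 0.003 mol; V_NaOH = 0.003/0.27 = 0.01111 L = 11.1 mL.
(b) At equivalence, all acid → conjugate base A⁻ at [A⁻] = 0.003/0.03611 = 0.08308 M.
Kb = Kw/Ka = 1.0e-14/1.80e-04 = 5.556e-11; [OH⁻] = √(Kb·[A⁻]) = 2.148e-06; pOH = 5.67; pH = 14 − pOH = 8.33.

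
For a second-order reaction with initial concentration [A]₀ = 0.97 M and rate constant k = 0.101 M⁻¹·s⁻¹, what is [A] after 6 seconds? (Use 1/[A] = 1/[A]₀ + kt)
0.6109 M

1/[A] = 1/[A]₀ + k·t = 1/0.97 + (0.101)·(6) = 1.0309 + 0.6060 = 1.6369
[A] = 1/1.6369 = 0.6109 M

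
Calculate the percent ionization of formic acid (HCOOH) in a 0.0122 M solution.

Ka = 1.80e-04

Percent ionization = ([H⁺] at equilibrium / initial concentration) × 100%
Percent ionization = 11.4%

Let x = [H⁺]. Ka = x²/(C - x) ⇒ x² + (1.80e-04)x - (1.80e-04)(0.0122) = 0. x = 1.3946e-03. Percent = (1.3946e-03/0.0122) × 100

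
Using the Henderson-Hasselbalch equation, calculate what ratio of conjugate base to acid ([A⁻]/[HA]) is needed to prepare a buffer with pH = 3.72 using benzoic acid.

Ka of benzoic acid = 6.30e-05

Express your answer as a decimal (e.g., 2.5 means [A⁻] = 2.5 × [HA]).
[A⁻]/[HA] = 0.331

pKa = −log(6.30e-05) = 4.2007. pH = pKa + log([A⁻]/[HA]). 3.72 = 4.2007 + log(ratio). log(ratio) = 3.72 − 4.2007 = -0.4807. ratio = 10^(-0.4807) = 0.331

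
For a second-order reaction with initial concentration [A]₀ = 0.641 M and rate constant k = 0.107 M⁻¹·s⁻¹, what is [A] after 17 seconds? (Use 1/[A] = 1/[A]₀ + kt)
0.2959 M

1/[A] = 1/[A]₀ + k·t = 1/0.641 + (0.107)·(17) = 1.5601 + 1.8190 = 3.3791
[A] = 1/3.3791 = 0.2959 M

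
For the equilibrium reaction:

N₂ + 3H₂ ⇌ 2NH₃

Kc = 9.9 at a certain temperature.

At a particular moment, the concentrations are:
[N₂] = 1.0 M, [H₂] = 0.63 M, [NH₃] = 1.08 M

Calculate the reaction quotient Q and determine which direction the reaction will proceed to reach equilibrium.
Q = 4.665, Q < K, reaction proceeds forward (toward products)

Q = ([NH₃]^2) / ([N₂] × [H₂]^3)
  = ((1.08)^2) / ((1.0)·(0.63)^3) = 1.1664/0.25005 = 4.665
Since Q = 4.665 < Kc = 9.9, the reaction proceeds forward (toward products) to reach equilibrium.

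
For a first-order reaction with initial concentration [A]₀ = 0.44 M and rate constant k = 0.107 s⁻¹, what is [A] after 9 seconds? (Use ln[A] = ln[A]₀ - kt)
0.1680 M

ln[A] = ln[A]₀ - k·t = ln(0.44) - (0.107)·(9) = -0.8210 - 0.9630 = -1.7840
[A] = e^(-1.7840) = 0.1680 M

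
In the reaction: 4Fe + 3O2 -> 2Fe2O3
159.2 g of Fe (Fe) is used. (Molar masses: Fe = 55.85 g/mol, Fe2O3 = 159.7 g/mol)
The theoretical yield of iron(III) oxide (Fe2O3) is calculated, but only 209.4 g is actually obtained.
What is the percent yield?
Moles of Fe = 159.2 g ÷ 55.85 g/mol = 2.85049 mol
Mole ratio: 2 mol Fe2O3 / 4 mol Fe
Moles of Fe2O3 = 2.85049 × (2/4) = 1.42525 mol
Theoretical yield = 1.42525 mol × 159.7 g/mol = 227.61 g
Actual yield = 209.4 g
Percent yield = (209.4 / 227.61) × 100% = 92.0%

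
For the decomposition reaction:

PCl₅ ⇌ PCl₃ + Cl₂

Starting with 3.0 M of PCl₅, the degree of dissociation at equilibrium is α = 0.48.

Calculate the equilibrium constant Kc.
K_c = 1.3292

x = α·[A]₀ = 0.48 × 3.0 = 1.44 M dissociated.
At eq: [PCl₅] = 3.0 − 1.44 = 1.56 M; [PCl₃] = [Cl₂] = x = 1.44 M.
Kc = [PCl₃][Cl₂]/[PCl₅] = (1.44)²/1.56 = 1.329.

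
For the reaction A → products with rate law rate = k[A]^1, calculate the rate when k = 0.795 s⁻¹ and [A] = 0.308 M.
0.2449 M/s

rate = k·[A]^1 = 0.795·(0.308)^1 = 0.795·0.308 = 0.2449 M/s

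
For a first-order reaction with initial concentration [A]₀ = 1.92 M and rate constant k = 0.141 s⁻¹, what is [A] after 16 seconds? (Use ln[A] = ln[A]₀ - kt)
0.2012 M

ln[A] = ln[A]₀ - k·t = ln(1.92) - (0.141)·(16) = 0.6523 - 2.2560 = -1.6037
[A] = e^(-1.6037) = 0.2012 M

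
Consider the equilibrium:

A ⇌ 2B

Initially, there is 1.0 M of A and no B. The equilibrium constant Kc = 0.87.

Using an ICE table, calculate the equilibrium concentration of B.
[B] = 0.740 M

ICE: [A] = 1.0 − x, [B] = 2x.
Kc = (2x)²/(1.0 − x) = 0.87 ⇒ 4x² + 0.87x − 0.87 = 0.
x = (−0.87 + √(0.87² + 4·4·0.87))/(2·4) = (−0.87 + √14.677)/8 = 0.37013.
[B] = 2x = 0.740 M.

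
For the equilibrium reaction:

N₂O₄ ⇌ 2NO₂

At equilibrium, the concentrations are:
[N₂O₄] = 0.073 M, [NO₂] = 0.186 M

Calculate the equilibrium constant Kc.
K_c = 0.4739

Kc = ([NO₂]^2) / ([N₂O₄])
   = ((0.186)^2) / ((0.073))
   = 0.034596 / 0.073 = 0.4739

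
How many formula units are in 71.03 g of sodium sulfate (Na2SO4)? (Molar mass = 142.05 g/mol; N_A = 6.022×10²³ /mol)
Moles = 71.03 g ÷ 142.05 g/mol = 0.500035 mol
Formula units = 0.500035 mol × 6.022×10²³ /mol = 3.011e+23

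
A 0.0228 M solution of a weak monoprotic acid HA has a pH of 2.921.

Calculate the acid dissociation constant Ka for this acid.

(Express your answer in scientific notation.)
K_a = 6.66e-05

[H⁺] = 10^(−pH) = 10^(−2.921) = 1.199e-03 M. For HA ⇌ H⁺ + A⁻, Ka = x²/(C − x) = (1.199e-03)²/(0.0228 − 1.199e-03) = 6.66e-05.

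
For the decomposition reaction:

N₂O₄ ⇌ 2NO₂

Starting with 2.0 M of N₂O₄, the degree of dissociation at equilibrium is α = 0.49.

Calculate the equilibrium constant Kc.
K_c = 3.7663

x = α·[A]₀ = 0.49 × 2.0 = 0.98 M dissociated.
At eq: [N₂O₄] = 2.0 − 0.98 = 1.02 M; [NO₂] = 2x = 1.96 M.
Kc = [NO₂]²/[N₂O₄] = (1.96)²/1.02 = 3.766.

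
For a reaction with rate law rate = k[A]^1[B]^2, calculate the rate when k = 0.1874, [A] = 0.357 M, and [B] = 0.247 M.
0.004082 M/s

rate = k·[A]^1·[B]^2 = 0.1874·(0.357)^1·(0.247)^2 = 0.1874·0.357·0.061009 = 0.004082 M/s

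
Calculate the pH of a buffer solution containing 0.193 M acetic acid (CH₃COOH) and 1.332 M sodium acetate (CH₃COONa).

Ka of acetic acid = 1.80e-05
pH = 5.58

pKa = -log(1.80e-05) = 4.74. pH = pKa + log([A⁻]/[HA]) = 4.74 + log(1.332/0.193)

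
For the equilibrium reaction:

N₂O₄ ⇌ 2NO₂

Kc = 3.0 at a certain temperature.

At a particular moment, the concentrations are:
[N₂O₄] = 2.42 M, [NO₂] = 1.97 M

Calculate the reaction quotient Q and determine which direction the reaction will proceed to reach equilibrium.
Q = 1.604, Q < K, reaction proceeds forward (toward products)

Q = ([NO₂]^2) / ([N₂O₄])
  = ((1.97)^2) / ((2.42)) = 3.8809/2.42 = 1.604
Since Q = 1.604 < Kc = 3.0, the reaction proceeds forward (toward products) to reach equilibrium.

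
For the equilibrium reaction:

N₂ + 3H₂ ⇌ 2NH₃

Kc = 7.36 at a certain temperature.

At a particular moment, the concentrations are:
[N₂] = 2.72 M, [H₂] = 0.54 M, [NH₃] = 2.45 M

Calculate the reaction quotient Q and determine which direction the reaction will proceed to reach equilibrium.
Q = 14.015, Q > K, reaction proceeds reverse (toward reactants)

Q = ([NH₃]^2) / ([N₂] × [H₂]^3)
  = ((2.45)^2) / ((2.72)·(0.54)^3) = 6.0025/0.4283 = 14.01
Since Q = 14.01 > Kc = 7.36, the reaction proceeds reverse (toward reactants) to reach equilibrium.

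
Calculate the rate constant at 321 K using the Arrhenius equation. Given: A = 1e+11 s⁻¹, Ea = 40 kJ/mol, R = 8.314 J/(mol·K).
3.10e+04 s⁻¹

k = A·exp(-Ea/(R·T)) = 1e+11·exp(-40000/(8.314·321)) = 1e+11·exp(-14.9880) = 1e+11·3.0958e-07 = 3.10e+04 s⁻¹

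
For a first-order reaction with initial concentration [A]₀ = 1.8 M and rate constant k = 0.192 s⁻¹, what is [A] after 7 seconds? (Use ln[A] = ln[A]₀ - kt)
0.4694 M

ln[A] = ln[A]₀ - k·t = ln(1.8) - (0.192)·(7) = 0.5878 - 1.3440 = -0.7562
[A] = e^(-0.7562) = 0.4694 M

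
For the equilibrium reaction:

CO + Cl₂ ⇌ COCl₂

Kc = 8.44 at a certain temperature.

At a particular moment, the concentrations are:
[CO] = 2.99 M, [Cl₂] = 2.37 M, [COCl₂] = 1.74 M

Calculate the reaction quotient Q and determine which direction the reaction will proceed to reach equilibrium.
Q = 0.246, Q < K, reaction proceeds forward (toward products)

Q = ([COCl₂]) / ([CO] × [Cl₂])
  = ((1.74)) / ((2.99)·(2.37)) = 1.74/7.0863 = 0.2455
Since Q = 0.2455 < Kc = 8.44, the reaction proceeds forward (toward products) to reach equilibrium.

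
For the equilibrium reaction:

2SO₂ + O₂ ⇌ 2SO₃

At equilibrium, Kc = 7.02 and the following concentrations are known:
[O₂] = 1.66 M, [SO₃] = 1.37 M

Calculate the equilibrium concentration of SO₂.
[SO₂] = 0.4013 M

Kc = ([SO₃]^2) / ([SO₂]^2 × [O₂]) = 7.02
[SO₂]^2 = (product terms)/(Kc · other reactant terms) = 1.8769 / (7.02 · 1.66) = 0.16106
[SO₂] = (0.16106)^(1/2) = 0.4013 M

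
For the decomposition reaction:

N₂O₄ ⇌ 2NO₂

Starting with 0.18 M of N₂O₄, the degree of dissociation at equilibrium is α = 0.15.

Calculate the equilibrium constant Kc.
K_c = 0.0191

x = α·[A]₀ = 0.15 × 0.18 = 0.027 M dissociated.
At eq: [N₂O₄] = 0.18 − 0.027 = 0.153 M; [NO₂] = 2x = 0.054 M.
Kc = [NO₂]²/[N₂O₄] = (0.054)²/0.153 = 0.01906.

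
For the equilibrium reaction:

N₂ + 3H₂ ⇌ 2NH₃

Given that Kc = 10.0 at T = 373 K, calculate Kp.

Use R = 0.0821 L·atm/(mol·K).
K_p = 0.0107

Δn = (moles gaseous products) − (moles gaseous reactants) = -2
T = 373 K; RT = 0.0821 × 373 = 30.6233
Kp = Kc·(RT)^Δn = 10.0 × (30.6233)^-2 = 10.0 × 0.00106634 = 0.0107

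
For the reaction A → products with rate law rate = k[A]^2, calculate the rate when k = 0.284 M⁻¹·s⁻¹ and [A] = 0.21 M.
0.01252 M/s

rate = k·[A]^2 = 0.284·(0.21)^2 = 0.284·0.0441 = 0.01252 M/s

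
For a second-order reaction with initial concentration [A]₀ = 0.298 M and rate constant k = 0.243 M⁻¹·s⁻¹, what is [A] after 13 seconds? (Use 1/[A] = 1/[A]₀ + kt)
0.1535 M

1/[A] = 1/[A]₀ + k·t = 1/0.298 + (0.243)·(13) = 3.3557 + 3.1590 = 6.5147
[A] = 1/6.5147 = 0.1535 M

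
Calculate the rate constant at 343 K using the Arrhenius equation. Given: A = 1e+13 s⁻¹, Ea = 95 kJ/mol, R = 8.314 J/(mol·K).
3.41e-02 s⁻¹

k = A·exp(-Ea/(R·T)) = 1e+13·exp(-95000/(8.314·343)) = 1e+13·exp(-33.3134) = 1e+13·3.4053e-15 = 3.41e-02 s⁻¹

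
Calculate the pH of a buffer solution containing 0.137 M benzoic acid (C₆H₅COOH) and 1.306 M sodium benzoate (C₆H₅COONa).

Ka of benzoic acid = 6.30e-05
pH = 5.18

pKa = -log(6.30e-05) = 4.20. pH = pKa + log([A⁻]/[HA]) = 4.20 + log(1.306/0.137)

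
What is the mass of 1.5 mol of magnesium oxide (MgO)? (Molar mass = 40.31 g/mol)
Mass = 1.5 mol × 40.31 g/mol = 60.47 g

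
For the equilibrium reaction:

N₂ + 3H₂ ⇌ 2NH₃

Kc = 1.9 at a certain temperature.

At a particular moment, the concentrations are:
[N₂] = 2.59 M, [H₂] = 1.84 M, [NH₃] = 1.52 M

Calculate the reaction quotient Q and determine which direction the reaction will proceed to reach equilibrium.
Q = 0.143, Q < K, reaction proceeds forward (toward products)

Q = ([NH₃]^2) / ([N₂] × [H₂]^3)
  = ((1.52)^2) / ((2.59)·(1.84)^3) = 2.3104/16.134 = 0.1432
Since Q = 0.1432 < Kc = 1.9, the reaction proceeds forward (toward products) to reach equilibrium.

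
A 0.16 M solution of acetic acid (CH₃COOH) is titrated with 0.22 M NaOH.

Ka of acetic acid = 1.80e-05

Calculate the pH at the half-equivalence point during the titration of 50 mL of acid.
pH = pKa = 4.74

At the half-equivalence point, [HA] = [A⁻], so by Henderson–Hasselbalch pH = pKa + log(1) = pKa.
pKa = −log(1.80e-05) = 4.74.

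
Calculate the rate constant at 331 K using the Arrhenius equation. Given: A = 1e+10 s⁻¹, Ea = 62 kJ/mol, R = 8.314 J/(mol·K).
1.64e+00 s⁻¹

k = A·exp(-Ea/(R·T)) = 1e+10·exp(-62000/(8.314·331)) = 1e+10·exp(-22.5296) = 1e+10·1.6425e-10 = 1.64e+00 s⁻¹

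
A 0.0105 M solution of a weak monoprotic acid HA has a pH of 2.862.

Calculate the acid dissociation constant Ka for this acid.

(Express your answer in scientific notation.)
K_a = 2.07e-04

[H⁺] = 10^(−pH) = 10^(−2.862) = 1.374e-03 M. For HA ⇌ H⁺ + A⁻, Ka = x²/(C − x) = (1.374e-03)²/(0.0105 − 1.374e-03) = 2.07e-04.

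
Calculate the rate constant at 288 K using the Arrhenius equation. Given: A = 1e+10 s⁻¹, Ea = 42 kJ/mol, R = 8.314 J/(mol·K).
2.41e+02 s⁻¹

k = A·exp(-Ea/(R·T)) = 1e+10·exp(-42000/(8.314·288)) = 1e+10·exp(-17.5407) = 1e+10·2.4109e-08 = 2.41e+02 s⁻¹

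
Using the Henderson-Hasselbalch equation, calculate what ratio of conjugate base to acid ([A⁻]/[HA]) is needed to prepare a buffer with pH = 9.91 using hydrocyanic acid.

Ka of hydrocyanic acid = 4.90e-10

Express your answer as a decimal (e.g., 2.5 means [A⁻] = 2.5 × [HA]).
[A⁻]/[HA] = 3.983

pKa = −log(4.90e-10) = 9.3098. pH = pKa + log([A⁻]/[HA]). 9.91 = 9.3098 + log(ratio). log(ratio) = 9.91 − 9.3098 = 0.6002. ratio = 10^(0.6002) = 3.983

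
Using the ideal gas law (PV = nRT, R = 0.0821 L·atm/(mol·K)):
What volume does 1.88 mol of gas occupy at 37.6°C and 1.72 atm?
T = 37.6°C + 273.15 = 310.75 K
V = nRT/P = (1.88 × 0.0821 × 310.75) / 1.72
V = 27.89 L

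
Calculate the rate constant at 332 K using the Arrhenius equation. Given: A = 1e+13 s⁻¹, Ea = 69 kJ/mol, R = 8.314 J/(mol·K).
1.39e+02 s⁻¹

k = A·exp(-Ea/(R·T)) = 1e+13·exp(-69000/(8.314·332)) = 1e+13·exp(-24.9978) = 1e+13·1.3919e-11 = 1.39e+02 s⁻¹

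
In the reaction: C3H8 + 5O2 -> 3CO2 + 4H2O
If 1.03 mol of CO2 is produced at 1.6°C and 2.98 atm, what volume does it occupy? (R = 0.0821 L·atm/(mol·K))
T = 1.6°C + 273.15 = 274.75 K
V = nRT/P = (1.03 × 0.0821 × 274.75) / 2.98
V = 7.80 L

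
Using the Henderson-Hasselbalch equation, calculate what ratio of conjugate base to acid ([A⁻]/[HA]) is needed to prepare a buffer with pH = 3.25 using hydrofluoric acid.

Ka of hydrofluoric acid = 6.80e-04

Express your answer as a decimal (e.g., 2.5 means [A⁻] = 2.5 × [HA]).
[A⁻]/[HA] = 1.209

pKa = −log(6.80e-04) = 3.1675. pH = pKa + log([A⁻]/[HA]). 3.25 = 3.1675 + log(ratio). log(ratio) = 3.25 − 3.1675 = 0.0825. ratio = 10^(0.0825) = 1.209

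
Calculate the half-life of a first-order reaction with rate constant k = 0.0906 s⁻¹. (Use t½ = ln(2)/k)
7.65 s

t½ = ln(2)/k = 0.6931/0.0906 = 7.65 s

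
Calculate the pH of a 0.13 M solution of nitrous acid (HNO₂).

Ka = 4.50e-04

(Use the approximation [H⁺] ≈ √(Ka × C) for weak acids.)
pH = 2.12

[H⁺] = √(Ka × C) = √(4.50e-04 × 0.13) = 7.6485e-03. pH = -log(7.6485e-03)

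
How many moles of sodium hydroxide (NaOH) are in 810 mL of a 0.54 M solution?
Moles = Molarity × Volume (L)
Moles = 0.54 M × 0.81 L = 0.4374 mol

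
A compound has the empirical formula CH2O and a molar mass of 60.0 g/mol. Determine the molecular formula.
Empirical formula mass of CH2O = 30.03 g/mol
Multiplier = 60.0 / 30.03 ≈ 2
Molecular formula = (CH2O) × 2 = C2H4O2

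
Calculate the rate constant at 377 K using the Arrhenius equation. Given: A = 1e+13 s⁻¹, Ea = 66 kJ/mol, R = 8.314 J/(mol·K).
7.16e+03 s⁻¹

k = A·exp(-Ea/(R·T)) = 1e+13·exp(-66000/(8.314·377)) = 1e+13·exp(-21.0568) = 1e+13·7.1638e-10 = 7.16e+03 s⁻¹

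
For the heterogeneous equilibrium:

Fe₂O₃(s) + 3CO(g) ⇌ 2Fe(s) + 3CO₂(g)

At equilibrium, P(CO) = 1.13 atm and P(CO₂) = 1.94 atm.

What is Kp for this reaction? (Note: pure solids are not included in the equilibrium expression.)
K_p = 5.060

Solids (Fe₂O₃, Fe) are excluded.
Kp = P(CO₂)³/P(CO)³ = (1.94)³/(1.13)³ = 7.301/1.443 = 5.060.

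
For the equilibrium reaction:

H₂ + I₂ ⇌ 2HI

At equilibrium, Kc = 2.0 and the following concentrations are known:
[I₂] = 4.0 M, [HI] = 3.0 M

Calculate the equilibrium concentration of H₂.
[H₂] = 1.1250 M

Kc = ([HI]^2) / ([H₂] × [I₂]) = 2.0
[H₂]^1 = (product terms)/(Kc · other reactant terms) = 9 / (2.0 · 4) = 1.125
[H₂] = 1.1250 M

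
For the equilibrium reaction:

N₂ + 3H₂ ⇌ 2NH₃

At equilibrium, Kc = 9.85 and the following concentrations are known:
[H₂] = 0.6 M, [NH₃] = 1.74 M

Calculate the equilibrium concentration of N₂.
[N₂] = 1.4230 M

Kc = ([NH₃]^2) / ([N₂] × [H₂]^3) = 9.85
[N₂]^1 = (product terms)/(Kc · other reactant terms) = 3.0276 / (9.85 · 0.216) = 1.423
[N₂] = 1.4230 M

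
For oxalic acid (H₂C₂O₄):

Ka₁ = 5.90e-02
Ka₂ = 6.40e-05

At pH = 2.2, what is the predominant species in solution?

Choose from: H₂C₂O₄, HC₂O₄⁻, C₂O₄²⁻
HC₂O₄⁻

pKa1 = 1.23, pKa2 = 4.19. Each pKa is the crossover between adjacent species; pH = 2.2 lies in the region where HC₂O₄⁻ predominates.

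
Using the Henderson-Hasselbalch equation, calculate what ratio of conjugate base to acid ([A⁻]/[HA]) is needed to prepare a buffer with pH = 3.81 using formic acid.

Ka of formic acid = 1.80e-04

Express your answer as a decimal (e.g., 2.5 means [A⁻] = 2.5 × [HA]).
[A⁻]/[HA] = 1.162

pKa = −log(1.80e-04) = 3.7447. pH = pKa + log([A⁻]/[HA]). 3.81 = 3.7447 + log(ratio). log(ratio) = 3.81 − 3.7447 = 0.0653. ratio = 10^(0.0653) = 1.162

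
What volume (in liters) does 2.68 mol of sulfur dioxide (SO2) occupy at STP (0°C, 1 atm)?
At STP, 1 mol of gas occupies 22.4 L
Volume = 2.68 mol × 22.4 L/mol = 60.03 L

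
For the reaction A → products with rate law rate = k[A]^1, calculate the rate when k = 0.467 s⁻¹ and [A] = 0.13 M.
0.06071 M/s

rate = k·[A]^1 = 0.467·(0.13)^1 = 0.467·0.13 = 0.06071 M/s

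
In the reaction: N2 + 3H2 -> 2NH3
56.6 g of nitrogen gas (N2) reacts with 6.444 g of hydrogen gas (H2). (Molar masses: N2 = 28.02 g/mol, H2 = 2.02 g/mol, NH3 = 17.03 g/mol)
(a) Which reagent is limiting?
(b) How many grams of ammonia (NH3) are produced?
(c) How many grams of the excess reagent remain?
(a) H2, (b) 36.22 g, (c) 26.8 g

Moles of N2 = 56.6 g ÷ 28.02 g/mol = 2.01999 mol
Moles of H2 = 6.444 g ÷ 2.02 g/mol = 3.1901 mol
Moles ÷ coefficient: N2: 2.01999/1 = 2.02, H2: 3.1901/3 = 1.063
(a) H2 has the smaller value, so H2 is the limiting reagent.
(b) Moles of NH3 = 3.1901 mol H2 × (2/3) = 2.12673 mol; mass = 2.12673 mol × 17.03 g/mol = 36.22 g
(c) N2 consumed = 3.1901 × (1/3) = 1.06337 mol; remaining = 2.01999 − 1.06337 = 0.956619 mol; mass = 0.956619 mol × 28.02 g/mol = 26.8 g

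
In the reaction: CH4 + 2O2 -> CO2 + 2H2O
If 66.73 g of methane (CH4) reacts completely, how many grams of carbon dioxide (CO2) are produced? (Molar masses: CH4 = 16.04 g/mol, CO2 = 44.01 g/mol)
Moles of CH4 = 66.73 g ÷ 16.04 g/mol = 4.16022 mol
Mole ratio: 1 mol CO2 / 1 mol CH4
Moles of CO2 = 4.16022 × (1/1) = 4.16022 mol
Mass of CO2 = 4.16022 mol × 44.01 g/mol = 183.1 g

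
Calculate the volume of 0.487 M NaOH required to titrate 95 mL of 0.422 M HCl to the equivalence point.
V_{base} = 82.3 mL

At equivalence: moles acid = moles base.
moles HCl = 0.422 M × 0.095 L = 0.04009 mol
V_NaOH = 0.04009 mol ÷ 0.487 M = 0.08232 L = 82.3 mL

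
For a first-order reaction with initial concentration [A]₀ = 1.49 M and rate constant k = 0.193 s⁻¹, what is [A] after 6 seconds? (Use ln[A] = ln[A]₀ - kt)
0.4680 M

ln[A] = ln[A]₀ - k·t = ln(1.49) - (0.193)·(6) = 0.3988 - 1.1580 = -0.7592
[A] = e^(-0.7592) = 0.4680 M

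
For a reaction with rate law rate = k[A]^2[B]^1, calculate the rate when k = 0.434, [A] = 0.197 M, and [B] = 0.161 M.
0.002712 M/s

rate = k·[A]^2·[B]^1 = 0.434·(0.197)^2·(0.161)^1 = 0.434·0.038809·0.161 = 0.002712 M/s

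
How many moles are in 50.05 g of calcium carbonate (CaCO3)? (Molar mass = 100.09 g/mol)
Moles = 50.05 g ÷ 100.09 g/mol = 0.5 mol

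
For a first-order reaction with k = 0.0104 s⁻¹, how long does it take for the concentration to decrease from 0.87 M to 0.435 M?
66.65 s

From ln[A] = ln[A]₀ - k·t: t = ln([A]₀/[A])/k = ln(0.87/0.435)/0.0104 = ln(2.0000)/0.0104 = 0.6931/0.0104 = 66.65 s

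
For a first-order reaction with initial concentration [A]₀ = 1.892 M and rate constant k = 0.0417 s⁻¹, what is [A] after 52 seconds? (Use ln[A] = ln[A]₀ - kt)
0.2164 M

ln[A] = ln[A]₀ - k·t = ln(1.892) - (0.0417)·(52) = 0.6376 - 2.1684 = -1.5308
[A] = e^(-1.5308) = 0.2164 M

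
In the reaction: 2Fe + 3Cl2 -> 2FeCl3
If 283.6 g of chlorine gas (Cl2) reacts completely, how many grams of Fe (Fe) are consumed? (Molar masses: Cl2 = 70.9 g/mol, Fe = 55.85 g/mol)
Moles of Cl2 = 283.6 g ÷ 70.9 g/mol = 4 mol
Mole ratio: 2 mol Fe / 3 mol Cl2
Moles of Fe = 4 × (2/3) = 2.66667 mol
Mass of Fe = 2.66667 mol × 55.85 g/mol = 148.9 g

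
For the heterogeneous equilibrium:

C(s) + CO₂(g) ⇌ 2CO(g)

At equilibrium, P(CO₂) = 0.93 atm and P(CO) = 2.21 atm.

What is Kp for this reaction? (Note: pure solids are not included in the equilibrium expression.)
K_p = 5.252

Solid C is excluded.
Kp = P(CO)²/P(CO₂) = (2.21)²/0.93 = 4.884/0.93 = 5.252.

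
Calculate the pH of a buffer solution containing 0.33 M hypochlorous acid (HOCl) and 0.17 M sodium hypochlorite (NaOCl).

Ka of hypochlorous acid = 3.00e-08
pH = 7.23

pKa = -log(3.00e-08) = 7.52. pH = pKa + log([A⁻]/[HA]) = 7.52 + log(0.17/0.33)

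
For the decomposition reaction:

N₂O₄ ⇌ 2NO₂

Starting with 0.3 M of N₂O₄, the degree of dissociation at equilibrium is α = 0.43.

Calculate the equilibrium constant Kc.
K_c = 0.3893

x = α·[A]₀ = 0.43 × 0.3 = 0.129 M dissociated.
At eq: [N₂O₄] = 0.3 − 0.129 = 0.171 M; [NO₂] = 2x = 0.258 M.
Kc = [NO₂]²/[N₂O₄] = (0.258)²/0.171 = 0.3893.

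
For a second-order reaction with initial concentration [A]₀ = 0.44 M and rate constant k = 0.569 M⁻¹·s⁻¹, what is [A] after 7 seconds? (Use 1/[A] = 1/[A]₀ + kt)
0.1599 M

1/[A] = 1/[A]₀ + k·t = 1/0.44 + (0.569)·(7) = 2.2727 + 3.9830 = 6.2557
[A] = 1/6.2557 = 0.1599 M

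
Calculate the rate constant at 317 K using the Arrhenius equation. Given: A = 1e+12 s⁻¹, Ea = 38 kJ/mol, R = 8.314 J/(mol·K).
5.47e+05 s⁻¹

k = A·exp(-Ea/(R·T)) = 1e+12·exp(-38000/(8.314·317)) = 1e+12·exp(-14.4183) = 1e+12·5.4728e-07 = 5.47e+05 s⁻¹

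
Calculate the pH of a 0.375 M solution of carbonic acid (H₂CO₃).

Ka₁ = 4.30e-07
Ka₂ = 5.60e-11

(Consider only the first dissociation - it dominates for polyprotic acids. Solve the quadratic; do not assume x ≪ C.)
pH = 3.40

x² + Ka₁·x − Ka₁·C = 0 with Ka₁ = 4.30e-07, C = 0.375.
x = (−Ka₁ + √(Ka₁² + 4·Ka₁·C))/2 = 4.0134e-04 M, so pH = 3.40.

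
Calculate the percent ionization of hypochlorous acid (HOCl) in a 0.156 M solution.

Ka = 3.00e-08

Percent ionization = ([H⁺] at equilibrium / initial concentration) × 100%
Percent ionization = 0.0438%

Let x = [H⁺]. Ka = x²/(C - x) ⇒ x² + (3.00e-08)x - (3.00e-08)(0.156) = 0. x = 6.8396e-05. Percent = (6.8396e-05/0.156) × 100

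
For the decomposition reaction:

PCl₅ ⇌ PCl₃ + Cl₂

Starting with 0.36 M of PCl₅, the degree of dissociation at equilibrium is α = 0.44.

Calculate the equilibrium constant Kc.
K_c = 0.1245

x = α·[A]₀ = 0.44 × 0.36 = 0.1584 M dissociated.
At eq: [PCl₅] = 0.36 − 0.1584 = 0.2016 M; [PCl₃] = [Cl₂] = x = 0.1584 M.
Kc = [PCl₃][Cl₂]/[PCl₅] = (0.1584)²/0.2016 = 0.1245.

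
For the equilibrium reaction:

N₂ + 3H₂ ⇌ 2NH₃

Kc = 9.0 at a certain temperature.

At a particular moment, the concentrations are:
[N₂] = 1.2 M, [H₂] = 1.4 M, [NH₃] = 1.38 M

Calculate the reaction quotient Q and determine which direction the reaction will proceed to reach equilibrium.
Q = 0.578, Q < K, reaction proceeds forward (toward products)

Q = ([NH₃]^2) / ([N₂] × [H₂]^3)
  = ((1.38)^2) / ((1.2)·(1.4)^3) = 1.9044/3.2928 = 0.5784
Since Q = 0.5784 < Kc = 9.0, the reaction proceeds forward (toward products) to reach equilibrium.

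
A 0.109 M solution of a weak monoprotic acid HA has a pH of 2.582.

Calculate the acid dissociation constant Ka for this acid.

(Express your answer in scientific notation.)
K_a = 6.44e-05

[H⁺] = 10^(−pH) = 10^(−2.582) = 2.618e-03 M. For HA ⇌ H⁺ + A⁻, Ka = x²/(C − x) = (2.618e-03)²/(0.109 − 2.618e-03) = 6.44e-05.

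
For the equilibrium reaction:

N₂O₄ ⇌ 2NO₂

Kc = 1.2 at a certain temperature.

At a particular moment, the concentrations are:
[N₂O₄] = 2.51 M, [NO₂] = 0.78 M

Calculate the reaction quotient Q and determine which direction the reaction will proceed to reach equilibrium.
Q = 0.242, Q < K, reaction proceeds forward (toward products)

Q = ([NO₂]^2) / ([N₂O₄])
  = ((0.78)^2) / ((2.51)) = 0.6084/2.51 = 0.2424
Since Q = 0.2424 < Kc = 1.2, the reaction proceeds forward (toward products) to reach equilibrium.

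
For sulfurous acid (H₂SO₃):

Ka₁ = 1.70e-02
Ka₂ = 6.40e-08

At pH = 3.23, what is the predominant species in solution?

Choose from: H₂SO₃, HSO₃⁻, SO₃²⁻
HSO₃⁻

pKa1 = 1.77, pKa2 = 7.19. Each pKa is the crossover between adjacent species; pH = 3.23 lies in the region where HSO₃⁻ predominates.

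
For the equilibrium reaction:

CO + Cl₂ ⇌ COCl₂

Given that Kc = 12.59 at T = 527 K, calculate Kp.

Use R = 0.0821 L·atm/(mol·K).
K_p = 0.2910

Δn = (moles gaseous products) − (moles gaseous reactants) = -1
T = 527 K; RT = 0.0821 × 527 = 43.2667
Kp = Kc·(RT)^Δn = 12.59 × (43.2667)^-1 = 12.59 × 0.0231125 = 0.2910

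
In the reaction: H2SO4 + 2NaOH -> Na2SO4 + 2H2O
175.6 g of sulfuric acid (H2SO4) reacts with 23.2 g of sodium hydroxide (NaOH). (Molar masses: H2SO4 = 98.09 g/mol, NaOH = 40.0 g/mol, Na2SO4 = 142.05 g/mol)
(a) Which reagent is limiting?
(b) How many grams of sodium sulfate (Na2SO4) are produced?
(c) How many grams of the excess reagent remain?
(a) NaOH, (b) 41.19 g, (c) 147.2 g

Moles of H2SO4 = 175.6 g ÷ 98.09 g/mol = 1.79019 mol
Moles of NaOH = 23.2 g ÷ 40.0 g/mol = 0.58 mol
Moles ÷ coefficient: H2SO4: 1.79019/1 = 1.79, NaOH: 0.58/2 = 0.29
(a) NaOH has the smaller value, so NaOH is the limiting reagent.
(b) Moles of Na2SO4 = 0.58 mol NaOH × (1/2) = 0.29 mol; mass = 0.29 mol × 142.05 g/mol = 41.19 g
(c) H2SO4 consumed = 0.58 × (1/2) = 0.29 mol; remaining = 1.79019 − 0.29 = 1.50019 mol; mass = 1.50019 mol × 98.09 g/mol = 147.2 g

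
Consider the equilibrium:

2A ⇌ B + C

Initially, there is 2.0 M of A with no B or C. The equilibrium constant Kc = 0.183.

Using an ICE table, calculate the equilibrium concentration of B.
[B] = 0.461 M

ICE: [A] = 2.0 − 2x, [B] = [C] = x.
Kc = x²/(2.0 − 2x)² = 0.183 ⇒ √Kc = x/(2.0 − 2x).
x = √0.183·2.0/(1 + 2√0.183) = 0.42778·2.0/1.8556 = 0.46108.
[B] = x = 0.461 M.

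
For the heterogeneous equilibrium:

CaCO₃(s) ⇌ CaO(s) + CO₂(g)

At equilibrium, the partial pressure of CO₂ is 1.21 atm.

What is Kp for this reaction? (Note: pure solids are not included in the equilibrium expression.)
K_p = 1.21

Solids (CaCO₃, CaO) have activity 1 and are excluded.
Kp = P(CO₂) = 1.21.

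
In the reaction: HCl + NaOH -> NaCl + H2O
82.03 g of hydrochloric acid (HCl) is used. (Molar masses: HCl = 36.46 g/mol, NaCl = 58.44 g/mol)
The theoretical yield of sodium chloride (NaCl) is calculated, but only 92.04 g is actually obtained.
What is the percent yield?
Moles of HCl = 82.03 g ÷ 36.46 g/mol = 2.24986 mol
Mole ratio: 1 mol NaCl / 1 mol HCl
Moles of NaCl = 2.24986 × (1/1) = 2.24986 mol
Theoretical yield = 2.24986 mol × 58.44 g/mol = 131.48 g
Actual yield = 92.04 g
Percent yield = (92.04 / 131.48) × 100% = 70.0%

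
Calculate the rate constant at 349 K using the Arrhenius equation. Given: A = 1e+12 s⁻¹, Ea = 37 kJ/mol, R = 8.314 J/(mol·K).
2.90e+06 s⁻¹

k = A·exp(-Ea/(R·T)) = 1e+12·exp(-37000/(8.314·349)) = 1e+12·exp(-12.7516) = 1e+12·2.8975e-06 = 2.90e+06 s⁻¹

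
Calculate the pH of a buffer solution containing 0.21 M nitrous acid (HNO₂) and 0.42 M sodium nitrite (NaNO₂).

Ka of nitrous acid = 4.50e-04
pH = 3.65

pKa = -log(4.50e-04) = 3.35. pH = pKa + log([A⁻]/[HA]) = 3.35 + log(0.42/0.21)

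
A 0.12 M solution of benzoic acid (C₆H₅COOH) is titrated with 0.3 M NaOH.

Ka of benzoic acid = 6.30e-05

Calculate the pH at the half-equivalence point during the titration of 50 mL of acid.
pH = pKa = 4.20

At the half-equivalence point, [HA] = [A⁻], so by Henderson–Hasselbalch pH = pKa + log(1) = pKa.
pKa = −log(6.30e-05) = 4.20.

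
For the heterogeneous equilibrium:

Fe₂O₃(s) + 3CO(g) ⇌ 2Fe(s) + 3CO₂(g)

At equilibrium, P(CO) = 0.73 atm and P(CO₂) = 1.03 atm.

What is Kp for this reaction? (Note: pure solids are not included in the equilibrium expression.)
K_p = 2.809

Solids (Fe₂O₃, Fe) are excluded.
Kp = P(CO₂)³/P(CO)³ = (1.03)³/(0.73)³ = 1.093/0.389 = 2.809.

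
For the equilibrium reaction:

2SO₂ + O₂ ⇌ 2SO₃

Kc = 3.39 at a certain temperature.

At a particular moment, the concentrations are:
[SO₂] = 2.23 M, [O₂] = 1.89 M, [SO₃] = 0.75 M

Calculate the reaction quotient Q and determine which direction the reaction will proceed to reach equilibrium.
Q = 0.060, Q < K, reaction proceeds forward (toward products)

Q = ([SO₃]^2) / ([SO₂]^2 × [O₂])
  = ((0.75)^2) / ((2.23)^2·(1.89)) = 0.5625/9.3988 = 0.05985
Since Q = 0.05985 < Kc = 3.39, the reaction proceeds forward (toward products) to reach equilibrium.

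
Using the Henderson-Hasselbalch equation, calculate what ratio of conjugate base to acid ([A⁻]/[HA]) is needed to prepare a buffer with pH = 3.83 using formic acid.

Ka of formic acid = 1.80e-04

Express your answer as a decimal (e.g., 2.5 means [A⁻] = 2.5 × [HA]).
[A⁻]/[HA] = 1.217

pKa = −log(1.80e-04) = 3.7447. pH = pKa + log([A⁻]/[HA]). 3.83 = 3.7447 + log(ratio). log(ratio) = 3.83 − 3.7447 = 0.0853. ratio = 10^(0.0853) = 1.217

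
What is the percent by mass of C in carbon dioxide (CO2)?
Mass of C in formula = 12.01 × 1 = 12.01 g/mol
Molar mass = 44.01 g/mol
% C = (12.01/44.01) × 100% = 27.29%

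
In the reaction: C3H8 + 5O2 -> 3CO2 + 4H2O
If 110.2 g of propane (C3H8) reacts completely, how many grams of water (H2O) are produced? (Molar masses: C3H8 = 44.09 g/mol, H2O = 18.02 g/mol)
Moles of C3H8 = 110.2 g ÷ 44.09 g/mol = 2.49943 mol
Mole ratio: 4 mol H2O / 1 mol C3H8
Moles of H2O = 2.49943 × (4/1) = 9.99773 mol
Mass of H2O = 9.99773 mol × 18.02 g/mol = 180.2 g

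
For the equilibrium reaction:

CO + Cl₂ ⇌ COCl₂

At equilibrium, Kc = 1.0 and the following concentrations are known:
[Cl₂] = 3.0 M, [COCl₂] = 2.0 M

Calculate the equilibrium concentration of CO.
[CO] = 0.6667 M

Kc = ([COCl₂]) / ([CO] × [Cl₂]) = 1.0
[CO]^1 = (product terms)/(Kc · other reactant terms) = 2 / (1.0 · 3) = 0.66667
[CO] = 0.6667 M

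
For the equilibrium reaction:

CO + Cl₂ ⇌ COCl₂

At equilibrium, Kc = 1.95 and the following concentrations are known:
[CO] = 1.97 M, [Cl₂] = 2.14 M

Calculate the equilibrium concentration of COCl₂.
[COCl₂] = 8.2208 M

Kc = ([COCl₂]) / ([CO] × [Cl₂]) = 1.95
[COCl₂]^1 = Kc · (reactant terms)/(other product terms) = 1.95 · 4.2158 / 1 = 8.2208
[COCl₂] = 8.2208 M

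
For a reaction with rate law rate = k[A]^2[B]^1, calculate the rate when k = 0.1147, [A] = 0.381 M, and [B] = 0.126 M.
0.002098 M/s

rate = k·[A]^2·[B]^1 = 0.1147·(0.381)^2·(0.126)^1 = 0.1147·0.145161·0.126 = 0.002098 M/s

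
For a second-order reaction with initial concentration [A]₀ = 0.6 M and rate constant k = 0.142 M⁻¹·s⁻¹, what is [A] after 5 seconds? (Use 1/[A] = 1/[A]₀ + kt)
0.4208 M

1/[A] = 1/[A]₀ + k·t = 1/0.6 + (0.142)·(5) = 1.6667 + 0.7100 = 2.3767
[A] = 1/2.3767 = 0.4208 M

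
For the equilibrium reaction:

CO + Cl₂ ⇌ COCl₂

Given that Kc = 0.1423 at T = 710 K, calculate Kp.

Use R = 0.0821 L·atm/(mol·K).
K_p = 0.0024

Δn = (moles gaseous products) − (moles gaseous reactants) = -1
T = 710 K; RT = 0.0821 × 710 = 58.291
Kp = Kc·(RT)^Δn = 0.1423 × (58.291)^-1 = 0.1423 × 0.0171553 = 0.0024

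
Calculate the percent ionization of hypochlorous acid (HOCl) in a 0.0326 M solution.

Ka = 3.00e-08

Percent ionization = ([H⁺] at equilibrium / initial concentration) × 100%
Percent ionization = 0.0959%

Let x = [H⁺]. Ka = x²/(C - x) ⇒ x² + (3.00e-08)x - (3.00e-08)(0.0326) = 0. x = 3.1258e-05. Percent = (3.1258e-05/0.0326) × 100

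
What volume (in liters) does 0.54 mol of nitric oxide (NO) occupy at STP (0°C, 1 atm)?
At STP, 1 mol of gas occupies 22.4 L
Volume = 0.54 mol × 22.4 L/mol = 12.10 L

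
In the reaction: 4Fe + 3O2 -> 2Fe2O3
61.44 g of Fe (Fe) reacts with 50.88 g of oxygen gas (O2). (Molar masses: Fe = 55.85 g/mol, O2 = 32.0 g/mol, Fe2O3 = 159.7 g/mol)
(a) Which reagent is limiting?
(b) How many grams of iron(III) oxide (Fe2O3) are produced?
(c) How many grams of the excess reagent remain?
(a) Fe, (b) 87.84 g, (c) 24.48 g

Moles of Fe = 61.44 g ÷ 55.85 g/mol = 1.10009 mol
Moles of O2 = 50.88 g ÷ 32.0 g/mol = 1.59 mol
Moles ÷ coefficient: Fe: 1.10009/4 = 0.275, O2: 1.59/3 = 0.53
(a) Fe has the smaller value, so Fe is the limiting reagent.
(b) Moles of Fe2O3 = 1.10009 mol Fe × (2/4) = 0.550045 mol; mass = 0.550045 mol × 159.7 g/mol = 87.84 g
(c) O2 consumed = 1.10009 × (3/4) = 0.825067 mol; remaining = 1.59 − 0.825067 = 0.764933 mol; mass = 0.764933 mol × 32.0 g/mol = 24.48 g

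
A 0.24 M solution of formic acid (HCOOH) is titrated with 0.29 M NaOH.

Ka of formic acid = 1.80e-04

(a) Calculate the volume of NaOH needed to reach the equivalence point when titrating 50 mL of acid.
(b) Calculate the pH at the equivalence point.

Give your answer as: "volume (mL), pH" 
V = 41.4 mL, pH = 8.43

(a) At equivalence: moles acid = moles base.
moles acid = 0.24 × 0.05 = 0.012 mol; V_NaOH = 0.012/0.29 = 0.04138 L = 41.4 mL.
(b) At equivalence, all acid → conjugate base A⁻ at [A⁻] = 0.012/0.09138 = 0.1313 M.
Kb = Kw/Ka = 1.0e-14/1.80e-04 = 5.556e-11; [OH⁻] = √(Kb·[A⁻]) = 2.701e-06; pOH = 5.57; pH = 14 − pOH = 8.43.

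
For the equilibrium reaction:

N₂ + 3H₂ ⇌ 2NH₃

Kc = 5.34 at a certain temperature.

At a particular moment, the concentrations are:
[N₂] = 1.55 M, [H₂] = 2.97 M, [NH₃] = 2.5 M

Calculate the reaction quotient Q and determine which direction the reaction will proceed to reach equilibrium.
Q = 0.154, Q < K, reaction proceeds forward (toward products)

Q = ([NH₃]^2) / ([N₂] × [H₂]^3)
  = ((2.5)^2) / ((1.55)·(2.97)^3) = 6.25/40.607 = 0.1539
Since Q = 0.1539 < Kc = 5.34, the reaction proceeds forward (toward products) to reach equilibrium.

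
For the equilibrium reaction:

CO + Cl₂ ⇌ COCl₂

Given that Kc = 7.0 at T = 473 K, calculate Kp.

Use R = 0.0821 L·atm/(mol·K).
K_p = 0.1803

Δn = (moles gaseous products) − (moles gaseous reactants) = -1
T = 473 K; RT = 0.0821 × 473 = 38.8333
Kp = Kc·(RT)^Δn = 7.0 × (38.8333)^-1 = 7.0 × 0.0257511 = 0.1803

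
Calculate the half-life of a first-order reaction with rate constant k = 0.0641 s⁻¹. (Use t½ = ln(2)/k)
10.81 s

t½ = ln(2)/k = 0.6931/0.0641 = 10.81 s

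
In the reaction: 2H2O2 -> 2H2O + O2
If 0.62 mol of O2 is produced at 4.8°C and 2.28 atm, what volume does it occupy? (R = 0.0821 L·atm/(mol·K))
T = 4.8°C + 273.15 = 277.95 K
V = nRT/P = (0.62 × 0.0821 × 277.95) / 2.28
V = 6.21 L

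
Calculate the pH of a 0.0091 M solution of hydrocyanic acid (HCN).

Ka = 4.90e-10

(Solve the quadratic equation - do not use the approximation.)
pH = 5.68

x² + Ka×x - Ka×C = 0. Using quadratic formula: [H⁺] = 2.1114e-06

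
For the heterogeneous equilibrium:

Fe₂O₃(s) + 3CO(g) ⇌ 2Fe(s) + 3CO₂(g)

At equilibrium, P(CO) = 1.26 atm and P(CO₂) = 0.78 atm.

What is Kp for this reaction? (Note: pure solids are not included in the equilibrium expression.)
K_p = 0.237

Solids (Fe₂O₃, Fe) are excluded.
Kp = P(CO₂)³/P(CO)³ = (0.78)³/(1.26)³ = 0.4746/2 = 0.237.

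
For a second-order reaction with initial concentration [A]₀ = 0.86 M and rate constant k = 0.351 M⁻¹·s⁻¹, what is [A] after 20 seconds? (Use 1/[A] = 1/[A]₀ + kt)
0.1222 M

1/[A] = 1/[A]₀ + k·t = 1/0.86 + (0.351)·(20) = 1.1628 + 7.0200 = 8.1828
[A] = 1/8.1828 = 0.1222 M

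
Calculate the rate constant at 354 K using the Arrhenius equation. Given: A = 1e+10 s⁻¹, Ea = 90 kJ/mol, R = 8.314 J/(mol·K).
5.24e-04 s⁻¹

k = A·exp(-Ea/(R·T)) = 1e+10·exp(-90000/(8.314·354)) = 1e+10·exp(-30.5794) = 1e+10·5.2424e-14 = 5.24e-04 s⁻¹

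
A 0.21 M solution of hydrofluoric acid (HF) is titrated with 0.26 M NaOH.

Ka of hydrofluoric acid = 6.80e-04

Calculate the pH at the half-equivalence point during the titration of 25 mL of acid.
pH = pKa = 3.17

At the half-equivalence point, [HA] = [A⁻], so by Henderson–Hasselbalch pH = pKa + log(1) = pKa.
pKa = −log(6.80e-04) = 3.17.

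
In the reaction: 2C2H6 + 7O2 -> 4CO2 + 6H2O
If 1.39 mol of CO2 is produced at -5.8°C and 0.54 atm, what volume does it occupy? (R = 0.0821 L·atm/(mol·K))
T = -5.8°C + 273.15 = 267.35 K
V = nRT/P = (1.39 × 0.0821 × 267.35) / 0.54
V = 56.50 L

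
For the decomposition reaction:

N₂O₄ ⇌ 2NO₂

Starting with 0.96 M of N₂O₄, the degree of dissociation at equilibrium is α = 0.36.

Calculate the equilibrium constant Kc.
K_c = 0.7776

x = α·[A]₀ = 0.36 × 0.96 = 0.3456 M dissociated.
At eq: [N₂O₄] = 0.96 − 0.3456 = 0.6144 M; [NO₂] = 2x = 0.6912 M.
Kc = [NO₂]²/[N₂O₄] = (0.6912)²/0.6144 = 0.7776.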